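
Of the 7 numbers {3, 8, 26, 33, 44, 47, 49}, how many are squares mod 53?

(3/53) = -1 → non-residue.
(8/53) = -1 → non-residue.
(26/53) = -1 → non-residue.
(33/53) = -1 → non-residue.
(44/53) = +1 → QR.
(47/53) = +1 → QR.
(49/53) = +1 → QR.
Total quadratic residues among the 7: 3.

3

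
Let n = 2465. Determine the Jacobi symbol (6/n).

-1

Pull out 2: since 2465 ≡ 1 (mod 8), (2/2465) = +1.
Reciprocity: 3 ≡ 3 and 2465 ≡ 1 (mod 4), so (3/2465) = +(2465/3).
Reduce top mod 3: now compute (2/3).
Pull out 2: since 3 ≡ 3 (mod 8), (2/3) = -1.
Reached (1/3) = 1. Collecting the sign flips along the way, the symbol is -1.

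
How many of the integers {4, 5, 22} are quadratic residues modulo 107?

(4/107) = +1 → QR.
(5/107) = -1 → non-residue.
(22/107) = -1 → non-residue.
Total quadratic residues among the 3: 1.

1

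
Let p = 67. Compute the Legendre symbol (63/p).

Reciprocity: 63 ≡ 3 and 67 ≡ 3 (mod 4), so (63/67) = −(67/63).
Reduce top mod 63: now compute (4/63).
Pull out 2^2: since 63 ≡ 7 (mod 8), (2/63) = +1, so (2/63)^2 = +1.
Reached (1/63) = 1. Collecting the sign flips along the way, the symbol is -1.

-1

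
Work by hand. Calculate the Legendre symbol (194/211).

1

Pull out 2: since 211 ≡ 3 (mod 8), (2/211) = -1.
Reciprocity: 97 ≡ 1 and 211 ≡ 3 (mod 4), so (97/211) = +(211/97).
Reduce top mod 97: now compute (17/97).
Reciprocity: 17 ≡ 1 and 97 ≡ 1 (mod 4), so (17/97) = +(97/17).
Reduce top mod 17: now compute (12/17).
Pull out 2^2: since 17 ≡ 1 (mod 8), (2/17) = +1, so (2/17)^2 = +1.
Reciprocity: 3 ≡ 3 and 17 ≡ 1 (mod 4), so (3/17) = +(17/3).
Reduce top mod 3: now compute (2/3).
Pull out 2: since 3 ≡ 3 (mod 8), (2/3) = -1.
Reached (1/3) = 1. Collecting the sign flips along the way, the symbol is +1.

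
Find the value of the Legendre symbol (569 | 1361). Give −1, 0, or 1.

-1

Reciprocity: 569 ≡ 1 and 1361 ≡ 1 (mod 4), so (569/1361) = +(1361/569).
Reduce top mod 569: now compute (223/569).
Reciprocity: 223 ≡ 3 and 569 ≡ 1 (mod 4), so (223/569) = +(569/223).
Reduce top mod 223: now compute (123/223).
Reciprocity: 123 ≡ 3 and 223 ≡ 3 (mod 4), so (123/223) = −(223/123).
Reduce top mod 123: now compute (100/123).
Pull out 2^2: since 123 ≡ 3 (mod 8), (2/123) = -1, so (2/123)^2 = +1.
Reciprocity: 25 ≡ 1 and 123 ≡ 3 (mod 4), so (25/123) = +(123/25).
Reduce top mod 25: now compute (23/25).
Reciprocity: 23 ≡ 3 and 25 ≡ 1 (mod 4), so (23/25) = +(25/23).
Reduce top mod 23: now compute (2/23).
Pull out 2: since 23 ≡ 7 (mod 8), (2/23) = +1.
Reached (1/23) = 1. Collecting the sign flips along the way, the symbol is -1.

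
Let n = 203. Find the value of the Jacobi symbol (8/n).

-1

Pull out 2^3: since 203 ≡ 3 (mod 8), (2/203) = -1, so (2/203)^3 = -1.
Reached (1/203) = 1. Collecting the sign flips along the way, the symbol is -1.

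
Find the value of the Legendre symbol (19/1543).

-1

Reciprocity: 19 ≡ 3 and 1543 ≡ 3 (mod 4), so (19/1543) = −(1543/19).
Reduce top mod 19: now compute (4/19).
Pull out 2^2: since 19 ≡ 3 (mod 8), (2/19) = -1, so (2/19)^2 = +1.
Reached (1/19) = 1. Collecting the sign flips along the way, the symbol is -1.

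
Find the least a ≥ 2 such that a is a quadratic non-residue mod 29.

(2/29) = −1, so 2 is the smallest positive non-residue mod 29.

2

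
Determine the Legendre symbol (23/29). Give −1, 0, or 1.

1

Euler's criterion: (23/29) ≡ 23^14 (mod 29).
23^2 ≡ 7 (mod 29)
23^4 ≡ 20 (mod 29)
23^8 ≡ 23 (mod 29)
23^14 = 23^(8+4+2) ≡ 1 (mod 29).
Result is 1, so (23/29) = 1.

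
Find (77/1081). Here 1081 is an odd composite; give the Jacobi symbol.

Reciprocity: 77 ≡ 1 and 1081 ≡ 1 (mod 4), so (77/1081) = +(1081/77).
Reduce top mod 77: now compute (3/77).
Reciprocity: 3 ≡ 3 and 77 ≡ 1 (mod 4), so (3/77) = +(77/3).
Reduce top mod 3: now compute (2/3).
Pull out 2: since 3 ≡ 3 (mod 8), (2/3) = -1.
Reached (1/3) = 1. Collecting the sign flips along the way, the symbol is -1.

-1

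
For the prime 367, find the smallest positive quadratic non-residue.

(2/367) = +1, so 2 is a residue.
(3/367) = −1, so 3 is the smallest positive non-residue mod 367.

3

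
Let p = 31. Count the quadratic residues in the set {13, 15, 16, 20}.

2

(13/31) = -1 → non-residue.
(15/31) = -1 → non-residue.
(16/31) = +1 → QR.
(20/31) = +1 → QR.
Total quadratic residues among the 4: 2.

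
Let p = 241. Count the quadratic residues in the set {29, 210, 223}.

2

(29/241) = +1 → QR.
(210/241) = -1 → non-residue.
(223/241) = +1 → QR.
Total quadratic residues among the 3: 2.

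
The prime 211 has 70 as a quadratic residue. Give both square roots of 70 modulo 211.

Since 211 ≡ 3 (mod 4), a square root of 70 is 70^((211+1)/4) = 70^53 mod 211.
Repeated squaring: 70^2≡47, 70^4≡99, 70^8≡95, 70^16≡163, 70^32≡194 (mod 211).
70^53 = 70^(32+16+4+1) ≡ 80 (mod 211).
Check: 80² = 6400 ≡ 70 (mod 211). The two roots are 80 and 131.

80, 131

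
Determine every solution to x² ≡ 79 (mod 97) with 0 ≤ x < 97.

97 ≡ 1 (mod 4), so we find a root by search.
Trying successive values, 46² = 2116 ≡ 79 (mod 97). The other root is 97 − 46 = 51.

46, 51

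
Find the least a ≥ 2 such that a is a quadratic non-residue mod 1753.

(2/1753) = +1, so 2 is a residue.
(3/1753) = +1, so 3 is a residue.
(4/1753) = +1, so 4 is a residue.
(5/1753) = −1, so 5 is the smallest positive non-residue mod 1753.

5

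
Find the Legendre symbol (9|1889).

1

Reciprocity: 9 ≡ 1 and 1889 ≡ 1 (mod 4), so (9/1889) = +(1889/9).
Reduce top mod 9: now compute (8/9).
Pull out 2^3: since 9 ≡ 1 (mod 8), (2/9) = +1, so (2/9)^3 = +1.
Reached (1/9) = 1. Collecting the sign flips along the way, the symbol is +1.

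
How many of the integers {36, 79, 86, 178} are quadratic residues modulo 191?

(36/191) = +1 → QR.
(79/191) = +1 → QR.
(86/191) = +1 → QR.
(178/191) = -1 → non-residue.
Total quadratic residues among the 4: 3.

3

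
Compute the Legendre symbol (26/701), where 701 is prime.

Euler's criterion: (26/701) ≡ 26^350 (mod 701).
26^2 ≡ 676 (mod 701)
26^4 ≡ 625 (mod 701)
26^8 ≡ 168 (mod 701)
26^16 ≡ 184 (mod 701)
26^32 ≡ 208 (mod 701)
26^64 ≡ 503 (mod 701)
26^128 ≡ 649 (mod 701)
26^256 ≡ 601 (mod 701)
26^350 = 26^(256+64+16+8+4+2) ≡ 700 (mod 701).
Result is 700 ≡ −1, so (26/701) = −1.

-1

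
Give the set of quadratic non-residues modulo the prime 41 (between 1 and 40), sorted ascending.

Square k = 1,…,20 (k and 41−k give the same square):
1²=1, 2²=4, 3²=9, 4²=16, 5²=25, 6²=36, 7²≡8, 8²≡23, 9²≡40, 10²≡18, 11²≡39, 12²≡21, 13²≡5, 14²≡32, 15²≡20, 16²≡10, 17²≡2, 18²≡37, 19²≡33, 20²≡31 (mod 41).
The residues are {1, 2, 4, 5, 8, 9, 10, 16, 18, 20, 21, 23, 25, 31, 32, 33, 36, 37, 39, 40}; the non-residues are the remaining 20 nonzero classes.

3,6,7,11,12,13,14,15,17,19,22,24,26,27,28,29,30,34,35,38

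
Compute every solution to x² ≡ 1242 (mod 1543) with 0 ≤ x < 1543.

123, 1420

Since 1543 ≡ 3 (mod 4), a square root of 1242 is 1242^((1543+1)/4) = 1242^386 mod 1543.
Repeated squaring: 1242^2≡1107, 1242^4≡307, 1242^8≡126, 1242^16≡446, 1242^32≡1412, 1242^64≡188, 1242^128≡1398, 1242^256≡966 (mod 1543).
1242^386 = 1242^(256+128+2) ≡ 123 (mod 1543).
Check: 123² = 15129 ≡ 1242 (mod 1543). The two roots are 123 and 1420.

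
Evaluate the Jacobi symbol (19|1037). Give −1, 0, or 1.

1

Reciprocity: 19 ≡ 3 and 1037 ≡ 1 (mod 4), so (19/1037) = +(1037/19).
Reduce top mod 19: now compute (11/19).
Reciprocity: 11 ≡ 3 and 19 ≡ 3 (mod 4), so (11/19) = −(19/11).
Reduce top mod 11: now compute (8/11).
Pull out 2^3: since 11 ≡ 3 (mod 8), (2/11) = -1, so (2/11)^3 = -1.
Reached (1/11) = 1. Collecting the sign flips along the way, the symbol is +1.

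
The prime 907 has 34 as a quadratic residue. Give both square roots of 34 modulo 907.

Since 907 ≡ 3 (mod 4), a square root of 34 is 34^((907+1)/4) = 34^227 mod 907.
Repeated squaring: 34^2≡249, 34^4≡325, 34^8≡413, 34^16≡53, 34^32≡88, 34^64≡488, 34^128≡510 (mod 907).
34^227 = 34^(128+64+32+2+1) ≡ 74 (mod 907).
Check: 74² = 5476 ≡ 34 (mod 907). The two roots are 74 and 833.

74, 833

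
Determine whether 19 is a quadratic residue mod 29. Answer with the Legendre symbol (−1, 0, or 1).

-1

Reciprocity: 19 ≡ 3 and 29 ≡ 1 (mod 4), so (19/29) = +(29/19).
Reduce top mod 19: now compute (10/19).
Pull out 2: since 19 ≡ 3 (mod 8), (2/19) = -1.
Reciprocity: 5 ≡ 1 and 19 ≡ 3 (mod 4), so (5/19) = +(19/5).
Reduce top mod 5: now compute (4/5).
Pull out 2^2: since 5 ≡ 5 (mod 8), (2/5) = -1, so (2/5)^2 = +1.
Reached (1/5) = 1. Collecting the sign flips along the way, the symbol is -1.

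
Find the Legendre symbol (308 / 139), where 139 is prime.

First reduce: 308 ≡ 30 (mod 139).
Pull out 2: since 139 ≡ 3 (mod 8), (2/139) = -1.
Reciprocity: 15 ≡ 3 and 139 ≡ 3 (mod 4), so (15/139) = −(139/15).
Reduce top mod 15: now compute (4/15).
Pull out 2^2: since 15 ≡ 7 (mod 8), (2/15) = +1, so (2/15)^2 = +1.
Reached (1/15) = 1. Collecting the sign flips along the way, the symbol is +1.

1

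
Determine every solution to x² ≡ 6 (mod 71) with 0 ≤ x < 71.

Since 71 ≡ 3 (mod 4), a square root of 6 is 6^((71+1)/4) = 6^18 mod 71.
Repeated squaring: 6^2≡36, 6^4≡18, 6^8≡40, 6^16≡38 (mod 71).
6^18 = 6^(16+2) ≡ 19 (mod 71).
Check: 19² = 361 ≡ 6 (mod 71). The two roots are 19 and 52.

19, 52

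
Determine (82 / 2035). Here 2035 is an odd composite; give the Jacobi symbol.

1

Pull out 2: since 2035 ≡ 3 (mod 8), (2/2035) = -1.
Reciprocity: 41 ≡ 1 and 2035 ≡ 3 (mod 4), so (41/2035) = +(2035/41).
Reduce top mod 41: now compute (26/41).
Pull out 2: since 41 ≡ 1 (mod 8), (2/41) = +1.
Reciprocity: 13 ≡ 1 and 41 ≡ 1 (mod 4), so (13/41) = +(41/13).
Reduce top mod 13: now compute (2/13).
Pull out 2: since 13 ≡ 5 (mod 8), (2/13) = -1.
Reached (1/13) = 1. Collecting the sign flips along the way, the symbol is +1.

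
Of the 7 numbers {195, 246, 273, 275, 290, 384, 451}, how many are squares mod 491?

(195/491) = +1 → QR.
(246/491) = -1 → non-residue.
(273/491) = -1 → non-residue.
(275/491) = +1 → QR.
(290/491) = +1 → QR.
(384/491) = -1 → non-residue.
(451/491) = +1 → QR.
Total quadratic residues among the 7: 4.

4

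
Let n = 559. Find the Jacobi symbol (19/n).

1

Reciprocity: 19 ≡ 3 and 559 ≡ 3 (mod 4), so (19/559) = −(559/19).
Reduce top mod 19: now compute (8/19).
Pull out 2^3: since 19 ≡ 3 (mod 8), (2/19) = -1, so (2/19)^3 = -1.
Reached (1/19) = 1. Collecting the sign flips along the way, the symbol is +1.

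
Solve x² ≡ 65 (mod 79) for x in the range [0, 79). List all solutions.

Since 79 ≡ 3 (mod 4), a square root of 65 is 65^((79+1)/4) = 65^20 mod 79.
Repeated squaring: 65^2≡38, 65^4≡22, 65^8≡10, 65^16≡21 (mod 79).
65^20 = 65^(16+4) ≡ 67 (mod 79).
Check: 67² = 4489 ≡ 65 (mod 79). The two roots are 12 and 67.

12, 67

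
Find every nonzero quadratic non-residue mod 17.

3,5,6,7,10,11,12,14

Square k = 1,…,8 (k and 17−k give the same square):
1²=1, 2²=4, 3²=9, 4²=16, 5²≡8, 6²≡2, 7²≡15, 8²≡13 (mod 17).
The residues are {1, 2, 4, 8, 9, 13, 15, 16}; the non-residues are the remaining 8 nonzero classes.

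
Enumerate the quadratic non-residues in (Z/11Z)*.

Square k = 1,…,5 (k and 11−k give the same square):
1²=1, 2²=4, 3²=9, 4²≡5, 5²≡3 (mod 11).
The residues are {1, 3, 4, 5, 9}; the non-residues are the remaining 5 nonzero classes.

2,6,7,8,10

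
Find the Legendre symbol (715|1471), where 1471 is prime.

-1

Reciprocity: 715 ≡ 3 and 1471 ≡ 3 (mod 4), so (715/1471) = −(1471/715).
Reduce top mod 715: now compute (41/715).
Reciprocity: 41 ≡ 1 and 715 ≡ 3 (mod 4), so (41/715) = +(715/41).
Reduce top mod 41: now compute (18/41).
Pull out 2: since 41 ≡ 1 (mod 8), (2/41) = +1.
Reciprocity: 9 ≡ 1 and 41 ≡ 1 (mod 4), so (9/41) = +(41/9).
Reduce top mod 9: now compute (5/9).
Reciprocity: 5 ≡ 1 and 9 ≡ 1 (mod 4), so (5/9) = +(9/5).
Reduce top mod 5: now compute (4/5).
Pull out 2^2: since 5 ≡ 5 (mod 8), (2/5) = -1, so (2/5)^2 = +1.
Reached (1/5) = 1. Collecting the sign flips along the way, the symbol is -1.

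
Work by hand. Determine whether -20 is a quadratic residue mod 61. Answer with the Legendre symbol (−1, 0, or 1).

1

First reduce: -20 ≡ 41 (mod 61).
Reciprocity: 41 ≡ 1 and 61 ≡ 1 (mod 4), so (41/61) = +(61/41).
Reduce top mod 41: now compute (20/41).
Pull out 2^2: since 41 ≡ 1 (mod 8), (2/41) = +1, so (2/41)^2 = +1.
Reciprocity: 5 ≡ 1 and 41 ≡ 1 (mod 4), so (5/41) = +(41/5).
Reduce top mod 5: now compute (1/5).
Reached (1/5) = 1. Collecting the sign flips along the way, the symbol is +1.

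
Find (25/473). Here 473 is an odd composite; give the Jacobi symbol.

Reciprocity: 25 ≡ 1 and 473 ≡ 1 (mod 4), so (25/473) = +(473/25).
Reduce top mod 25: now compute (23/25).
Reciprocity: 23 ≡ 3 and 25 ≡ 1 (mod 4), so (23/25) = +(25/23).
Reduce top mod 23: now compute (2/23).
Pull out 2: since 23 ≡ 7 (mod 8), (2/23) = +1.
Reached (1/23) = 1. Collecting the sign flips along the way, the symbol is +1.

1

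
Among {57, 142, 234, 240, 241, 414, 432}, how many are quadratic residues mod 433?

(57/433) = -1 → non-residue.
(142/433) = -1 → non-residue.
(234/433) = +1 → QR.
(240/433) = -1 → non-residue.
(241/433) = +1 → QR.
(414/433) = -1 → non-residue.
(432/433) = +1 → QR.
Total quadratic residues among the 7: 3.

3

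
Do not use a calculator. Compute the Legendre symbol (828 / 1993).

-1

Pull out 2^2: since 1993 ≡ 1 (mod 8), (2/1993) = +1, so (2/1993)^2 = +1.
Reciprocity: 207 ≡ 3 and 1993 ≡ 1 (mod 4), so (207/1993) = +(1993/207).
Reduce top mod 207: now compute (130/207).
Pull out 2: since 207 ≡ 7 (mod 8), (2/207) = +1.
Reciprocity: 65 ≡ 1 and 207 ≡ 3 (mod 4), so (65/207) = +(207/65).
Reduce top mod 65: now compute (12/65).
Pull out 2^2: since 65 ≡ 1 (mod 8), (2/65) = +1, so (2/65)^2 = +1.
Reciprocity: 3 ≡ 3 and 65 ≡ 1 (mod 4), so (3/65) = +(65/3).
Reduce top mod 3: now compute (2/3).
Pull out 2: since 3 ≡ 3 (mod 8), (2/3) = -1.
Reached (1/3) = 1. Collecting the sign flips along the way, the symbol is -1.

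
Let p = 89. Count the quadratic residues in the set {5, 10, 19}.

2

(5/89) = +1 → QR.
(10/89) = +1 → QR.
(19/89) = -1 → non-residue.
Total quadratic residues among the 3: 2.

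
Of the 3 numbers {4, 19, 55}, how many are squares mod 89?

2

(4/89) = +1 → QR.
(19/89) = -1 → non-residue.
(55/89) = +1 → QR.
Total quadratic residues among the 3: 2.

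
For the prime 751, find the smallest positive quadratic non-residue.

(2/751) = +1, so 2 is a residue.
(3/751) = −1, so 3 is the smallest positive non-residue mod 751.

3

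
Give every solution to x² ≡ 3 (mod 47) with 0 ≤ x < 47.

12, 35

Since 47 ≡ 3 (mod 4), a square root of 3 is 3^((47+1)/4) = 3^12 mod 47.
Repeated squaring: 3^2≡9, 3^4≡34, 3^8≡28 (mod 47).
3^12 = 3^(8+4) ≡ 12 (mod 47).
Check: 12² = 144 ≡ 3 (mod 47). The two roots are 12 and 35.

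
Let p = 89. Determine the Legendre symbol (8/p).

Euler's criterion: (8/89) ≡ 8^44 (mod 89).
8^2 ≡ 64 (mod 89)
8^4 ≡ 2 (mod 89)
8^8 ≡ 4 (mod 89)
8^16 ≡ 16 (mod 89)
8^32 ≡ 78 (mod 89)
8^44 = 8^(32+8+4) ≡ 1 (mod 89).
Result is 1, so (8/89) = 1.

1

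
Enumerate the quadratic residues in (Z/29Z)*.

Square k = 1,…,14 (k and 29−k give the same square):
1²=1, 2²=4, 3²=9, 4²=16, 5²=25, 6²≡7, 7²≡20, 8²≡6, 9²≡23, 10²≡13, 11²≡5, 12²≡28, 13²≡24, 14²≡22 (mod 29).
So the quadratic residues mod 29 are {1, 4, 5, 6, 7, 9, 13, 16, 20, 22, 23, 24, 25, 28}.

1 4 5 6 7 9 13 16 20 22 23 24 25 28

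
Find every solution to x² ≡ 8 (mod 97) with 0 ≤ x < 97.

97 ≡ 1 (mod 4), so we find a root by search.
Trying successive values, 28² = 784 ≡ 8 (mod 97). The other root is 97 − 28 = 69.

28, 69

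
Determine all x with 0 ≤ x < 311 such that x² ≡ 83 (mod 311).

116, 195

Since 311 ≡ 3 (mod 4), a square root of 83 is 83^((311+1)/4) = 83^78 mod 311.
Repeated squaring: 83^2≡47, 83^4≡32, 83^8≡91, 83^16≡195, 83^32≡83, 83^64≡47 (mod 311).
83^78 = 83^(64+8+4+2) ≡ 195 (mod 311).
Check: 195² = 38025 ≡ 83 (mod 311). The two roots are 116 and 195.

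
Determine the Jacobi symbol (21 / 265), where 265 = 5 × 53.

-1

Reciprocity: 21 ≡ 1 and 265 ≡ 1 (mod 4), so (21/265) = +(265/21).
Reduce top mod 21: now compute (13/21).
Reciprocity: 13 ≡ 1 and 21 ≡ 1 (mod 4), so (13/21) = +(21/13).
Reduce top mod 13: now compute (8/13).
Pull out 2^3: since 13 ≡ 5 (mod 8), (2/13) = -1, so (2/13)^3 = -1.
Reached (1/13) = 1. Collecting the sign flips along the way, the symbol is -1.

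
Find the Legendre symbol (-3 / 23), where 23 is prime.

First reduce: -3 ≡ 20 (mod 23).
Pull out 2^2: since 23 ≡ 7 (mod 8), (2/23) = +1, so (2/23)^2 = +1.
Reciprocity: 5 ≡ 1 and 23 ≡ 3 (mod 4), so (5/23) = +(23/5).
Reduce top mod 5: now compute (3/5).
Reciprocity: 3 ≡ 3 and 5 ≡ 1 (mod 4), so (3/5) = +(5/3).
Reduce top mod 3: now compute (2/3).
Pull out 2: since 3 ≡ 3 (mod 8), (2/3) = -1.
Reached (1/3) = 1. Collecting the sign flips along the way, the symbol is -1.

-1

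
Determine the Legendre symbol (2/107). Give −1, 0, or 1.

Pull out 2: since 107 ≡ 3 (mod 8), (2/107) = -1.
Reached (1/107) = 1. Collecting the sign flips along the way, the symbol is -1.

-1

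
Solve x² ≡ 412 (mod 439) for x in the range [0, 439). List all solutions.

151, 288

Since 439 ≡ 3 (mod 4), a square root of 412 is 412^((439+1)/4) = 412^110 mod 439.
Repeated squaring: 412^2≡290, 412^4≡251, 412^8≡224, 412^16≡130, 412^32≡218, 412^64≡112 (mod 439).
412^110 = 412^(64+32+8+4+2) ≡ 288 (mod 439).
Check: 288² = 82944 ≡ 412 (mod 439). The two roots are 151 and 288.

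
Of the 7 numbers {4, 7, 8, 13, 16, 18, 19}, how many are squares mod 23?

5

(4/23) = +1 → QR.
(7/23) = -1 → non-residue.
(8/23) = +1 → QR.
(13/23) = +1 → QR.
(16/23) = +1 → QR.
(18/23) = +1 → QR.
(19/23) = -1 → non-residue.
Total quadratic residues among the 7: 5.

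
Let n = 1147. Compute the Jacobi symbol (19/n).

-1

Reciprocity: 19 ≡ 3 and 1147 ≡ 3 (mod 4), so (19/1147) = −(1147/19).
Reduce top mod 19: now compute (7/19).
Reciprocity: 7 ≡ 3 and 19 ≡ 3 (mod 4), so (7/19) = −(19/7).
Reduce top mod 7: now compute (5/7).
Reciprocity: 5 ≡ 1 and 7 ≡ 3 (mod 4), so (5/7) = +(7/5).
Reduce top mod 5: now compute (2/5).
Pull out 2: since 5 ≡ 5 (mod 8), (2/5) = -1.
Reached (1/5) = 1. Collecting the sign flips along the way, the symbol is -1.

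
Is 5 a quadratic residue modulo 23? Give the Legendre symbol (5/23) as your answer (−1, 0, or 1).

-1

Reciprocity: 5 ≡ 1 and 23 ≡ 3 (mod 4), so (5/23) = +(23/5).
Reduce top mod 5: now compute (3/5).
Reciprocity: 3 ≡ 3 and 5 ≡ 1 (mod 4), so (3/5) = +(5/3).
Reduce top mod 3: now compute (2/3).
Pull out 2: since 3 ≡ 3 (mod 8), (2/3) = -1.
Reached (1/3) = 1. Collecting the sign flips along the way, the symbol is -1.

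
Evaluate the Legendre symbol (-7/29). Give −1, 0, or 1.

First reduce: -7 ≡ 22 (mod 29).
Pull out 2: since 29 ≡ 5 (mod 8), (2/29) = -1.
Reciprocity: 11 ≡ 3 and 29 ≡ 1 (mod 4), so (11/29) = +(29/11).
Reduce top mod 11: now compute (7/11).
Reciprocity: 7 ≡ 3 and 11 ≡ 3 (mod 4), so (7/11) = −(11/7).
Reduce top mod 7: now compute (4/7).
Pull out 2^2: since 7 ≡ 7 (mod 8), (2/7) = +1, so (2/7)^2 = +1.
Reached (1/7) = 1. Collecting the sign flips along the way, the symbol is +1.

1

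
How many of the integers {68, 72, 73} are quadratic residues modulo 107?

0

(68/107) = -1 → non-residue.
(72/107) = -1 → non-residue.
(73/107) = -1 → non-residue.
Total quadratic residues among the 3: 0.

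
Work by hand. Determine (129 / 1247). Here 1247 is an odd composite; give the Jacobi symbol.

0

Reciprocity: 129 ≡ 1 and 1247 ≡ 3 (mod 4), so (129/1247) = +(1247/129).
Reduce top mod 129: now compute (86/129).
Pull out 2: since 129 ≡ 1 (mod 8), (2/129) = +1.
Reciprocity: 43 ≡ 3 and 129 ≡ 1 (mod 4), so (43/129) = +(129/43).
Reduce top mod 43: now compute (0/43).
Top reduces to 0: gcd > 1, so the symbol is 0.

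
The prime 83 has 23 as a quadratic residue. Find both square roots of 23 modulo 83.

40, 43

Since 83 ≡ 3 (mod 4), a square root of 23 is 23^((83+1)/4) = 23^21 mod 83.
Repeated squaring: 23^2≡31, 23^4≡48, 23^8≡63, 23^16≡68 (mod 83).
23^21 = 23^(16+4+1) ≡ 40 (mod 83).
Check: 40² = 1600 ≡ 23 (mod 83). The two roots are 40 and 43.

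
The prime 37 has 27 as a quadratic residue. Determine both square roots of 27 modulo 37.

37 ≡ 1 (mod 4), so we find a root by search.
Trying successive values, 8² = 64 ≡ 27 (mod 37). The other root is 37 − 8 = 29.

8, 29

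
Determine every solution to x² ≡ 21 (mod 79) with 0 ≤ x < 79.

Since 79 ≡ 3 (mod 4), a square root of 21 is 21^((79+1)/4) = 21^20 mod 79.
Repeated squaring: 21^2≡46, 21^4≡62, 21^8≡52, 21^16≡18 (mod 79).
21^20 = 21^(16+4) ≡ 10 (mod 79).
Check: 10² = 100 ≡ 21 (mod 79). The two roots are 10 and 69.

10, 69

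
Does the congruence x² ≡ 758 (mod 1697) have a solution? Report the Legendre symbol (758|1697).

Pull out 2: since 1697 ≡ 1 (mod 8), (2/1697) = +1.
Reciprocity: 379 ≡ 3 and 1697 ≡ 1 (mod 4), so (379/1697) = +(1697/379).
Reduce top mod 379: now compute (181/379).
Reciprocity: 181 ≡ 1 and 379 ≡ 3 (mod 4), so (181/379) = +(379/181).
Reduce top mod 181: now compute (17/181).
Reciprocity: 17 ≡ 1 and 181 ≡ 1 (mod 4), so (17/181) = +(181/17).
Reduce top mod 17: now compute (11/17).
Reciprocity: 11 ≡ 3 and 17 ≡ 1 (mod 4), so (11/17) = +(17/11).
Reduce top mod 11: now compute (6/11).
Pull out 2: since 11 ≡ 3 (mod 8), (2/11) = -1.
Reciprocity: 3 ≡ 3 and 11 ≡ 3 (mod 4), so (3/11) = −(11/3).
Reduce top mod 3: now compute (2/3).
Pull out 2: since 3 ≡ 3 (mod 8), (2/3) = -1.
Reached (1/3) = 1. Collecting the sign flips along the way, the symbol is -1.

-1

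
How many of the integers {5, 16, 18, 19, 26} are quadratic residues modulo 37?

2

(5/37) = -1 → non-residue.
(16/37) = +1 → QR.
(18/37) = -1 → non-residue.
(19/37) = -1 → non-residue.
(26/37) = +1 → QR.
Total quadratic residues among the 5: 2.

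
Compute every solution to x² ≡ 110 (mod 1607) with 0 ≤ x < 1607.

Since 1607 ≡ 3 (mod 4), a square root of 110 is 110^((1607+1)/4) = 110^402 mod 1607.
Repeated squaring: 110^2≡851, 110^4≡1051, 110^8≡592, 110^16≡138, 110^32≡1367, 110^64≡1355, 110^128≡831, 110^256≡1158 (mod 1607).
110^402 = 110^(256+128+16+2) ≡ 1103 (mod 1607).
Check: 1103² = 1216609 ≡ 110 (mod 1607). The two roots are 504 and 1103.

504, 1103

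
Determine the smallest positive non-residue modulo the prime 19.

(2/19) = −1, so 2 is the smallest positive non-residue mod 19.

2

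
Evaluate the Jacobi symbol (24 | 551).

1

Pull out 2^3: since 551 ≡ 7 (mod 8), (2/551) = +1, so (2/551)^3 = +1.
Reciprocity: 3 ≡ 3 and 551 ≡ 3 (mod 4), so (3/551) = −(551/3).
Reduce top mod 3: now compute (2/3).
Pull out 2: since 3 ≡ 3 (mod 8), (2/3) = -1.
Reached (1/3) = 1. Collecting the sign flips along the way, the symbol is +1.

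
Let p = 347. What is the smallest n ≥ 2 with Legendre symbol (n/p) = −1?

(2/347) = −1, so 2 is the smallest positive non-residue mod 347.

2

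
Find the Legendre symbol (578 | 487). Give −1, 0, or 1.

1

First reduce: 578 ≡ 91 (mod 487).
Reciprocity: 91 ≡ 3 and 487 ≡ 3 (mod 4), so (91/487) = −(487/91).
Reduce top mod 91: now compute (32/91).
Pull out 2^5: since 91 ≡ 3 (mod 8), (2/91) = -1, so (2/91)^5 = -1.
Reached (1/91) = 1. Collecting the sign flips along the way, the symbol is +1.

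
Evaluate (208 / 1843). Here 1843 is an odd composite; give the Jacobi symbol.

Pull out 2^4: since 1843 ≡ 3 (mod 8), (2/1843) = -1, so (2/1843)^4 = +1.
Reciprocity: 13 ≡ 1 and 1843 ≡ 3 (mod 4), so (13/1843) = +(1843/13).
Reduce top mod 13: now compute (10/13).
Pull out 2: since 13 ≡ 5 (mod 8), (2/13) = -1.
Reciprocity: 5 ≡ 1 and 13 ≡ 1 (mod 4), so (5/13) = +(13/5).
Reduce top mod 5: now compute (3/5).
Reciprocity: 3 ≡ 3 and 5 ≡ 1 (mod 4), so (3/5) = +(5/3).
Reduce top mod 3: now compute (2/3).
Pull out 2: since 3 ≡ 3 (mod 8), (2/3) = -1.
Reached (1/3) = 1. Collecting the sign flips along the way, the symbol is +1.

1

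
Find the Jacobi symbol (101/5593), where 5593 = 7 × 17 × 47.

-1

Reciprocity: 101 ≡ 1 and 5593 ≡ 1 (mod 4), so (101/5593) = +(5593/101).
Reduce top mod 101: now compute (38/101).
Pull out 2: since 101 ≡ 5 (mod 8), (2/101) = -1.
Reciprocity: 19 ≡ 3 and 101 ≡ 1 (mod 4), so (19/101) = +(101/19).
Reduce top mod 19: now compute (6/19).
Pull out 2: since 19 ≡ 3 (mod 8), (2/19) = -1.
Reciprocity: 3 ≡ 3 and 19 ≡ 3 (mod 4), so (3/19) = −(19/3).
Reduce top mod 3: now compute (1/3).
Reached (1/3) = 1. Collecting the sign flips along the way, the symbol is -1.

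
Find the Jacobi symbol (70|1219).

Pull out 2: since 1219 ≡ 3 (mod 8), (2/1219) = -1.
Reciprocity: 35 ≡ 3 and 1219 ≡ 3 (mod 4), so (35/1219) = −(1219/35).
Reduce top mod 35: now compute (29/35).
Reciprocity: 29 ≡ 1 and 35 ≡ 3 (mod 4), so (29/35) = +(35/29).
Reduce top mod 29: now compute (6/29).
Pull out 2: since 29 ≡ 5 (mod 8), (2/29) = -1.
Reciprocity: 3 ≡ 3 and 29 ≡ 1 (mod 4), so (3/29) = +(29/3).
Reduce top mod 3: now compute (2/3).
Pull out 2: since 3 ≡ 3 (mod 8), (2/3) = -1.
Reached (1/3) = 1. Collecting the sign flips along the way, the symbol is +1.

1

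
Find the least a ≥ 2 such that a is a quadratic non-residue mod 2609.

(2/2609) = +1, so 2 is a residue.
(3/2609) = −1, so 3 is the smallest positive non-residue mod 2609.

3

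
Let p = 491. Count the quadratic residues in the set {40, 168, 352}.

(40/491) = -1 → non-residue.
(168/491) = +1 → QR.
(352/491) = -1 → non-residue.
Total quadratic residues among the 3: 1.

1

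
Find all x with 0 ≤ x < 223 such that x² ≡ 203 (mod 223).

Since 223 ≡ 3 (mod 4), a square root of 203 is 203^((223+1)/4) = 203^56 mod 223.
Repeated squaring: 203^2≡177, 203^4≡109, 203^8≡62, 203^16≡53, 203^32≡133 (mod 223).
203^56 = 203^(32+16+8) ≡ 181 (mod 223).
Check: 181² = 32761 ≡ 203 (mod 223). The two roots are 42 and 181.

42, 181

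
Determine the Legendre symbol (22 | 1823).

Pull out 2: since 1823 ≡ 7 (mod 8), (2/1823) = +1.
Reciprocity: 11 ≡ 3 and 1823 ≡ 3 (mod 4), so (11/1823) = −(1823/11).
Reduce top mod 11: now compute (8/11).
Pull out 2^3: since 11 ≡ 3 (mod 8), (2/11) = -1, so (2/11)^3 = -1.
Reached (1/11) = 1. Collecting the sign flips along the way, the symbol is +1.

1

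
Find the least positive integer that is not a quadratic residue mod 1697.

3

(2/1697) = +1, so 2 is a residue.
(3/1697) = −1, so 3 is the smallest positive non-residue mod 1697.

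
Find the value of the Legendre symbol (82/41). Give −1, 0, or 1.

First reduce: 82 ≡ 0 (mod 41).
Top reduces to 0: gcd > 1, so the symbol is 0.

0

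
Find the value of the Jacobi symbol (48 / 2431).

-1

Pull out 2^4: since 2431 ≡ 7 (mod 8), (2/2431) = +1, so (2/2431)^4 = +1.
Reciprocity: 3 ≡ 3 and 2431 ≡ 3 (mod 4), so (3/2431) = −(2431/3).
Reduce top mod 3: now compute (1/3).
Reached (1/3) = 1. Collecting the sign flips along the way, the symbol is -1.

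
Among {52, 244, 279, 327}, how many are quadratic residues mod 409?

(52/409) = -1 → non-residue.
(244/409) = -1 → non-residue.
(279/409) = -1 → non-residue.
(327/409) = +1 → QR.
Total quadratic residues among the 4: 1.

1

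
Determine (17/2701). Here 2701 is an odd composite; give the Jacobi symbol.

Reciprocity: 17 ≡ 1 and 2701 ≡ 1 (mod 4), so (17/2701) = +(2701/17).
Reduce top mod 17: now compute (15/17).
Reciprocity: 15 ≡ 3 and 17 ≡ 1 (mod 4), so (15/17) = +(17/15).
Reduce top mod 15: now compute (2/15).
Pull out 2: since 15 ≡ 7 (mod 8), (2/15) = +1.
Reached (1/15) = 1. Collecting the sign flips along the way, the symbol is +1.

1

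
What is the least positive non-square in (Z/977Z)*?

3

(2/977) = +1, so 2 is a residue.
(3/977) = −1, so 3 is the smallest positive non-residue mod 977.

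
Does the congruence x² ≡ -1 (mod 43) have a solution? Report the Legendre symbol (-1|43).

First reduce: -1 ≡ 42 (mod 43).
Pull out 2: since 43 ≡ 3 (mod 8), (2/43) = -1.
Reciprocity: 21 ≡ 1 and 43 ≡ 3 (mod 4), so (21/43) = +(43/21).
Reduce top mod 21: now compute (1/21).
Reached (1/21) = 1. Collecting the sign flips along the way, the symbol is -1.

-1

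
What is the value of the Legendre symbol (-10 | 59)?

1

Euler's criterion: (-10/59) ≡ 49^29 (mod 59).
49^2 ≡ 41 (mod 59)
49^4 ≡ 29 (mod 59)
49^8 ≡ 15 (mod 59)
49^16 ≡ 48 (mod 59)
49^29 = 49^(16+8+4+1) ≡ 1 (mod 59).
Result is 1, so (-10/59) = 1.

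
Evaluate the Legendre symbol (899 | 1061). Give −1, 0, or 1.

-1

Euler's criterion: (899/1061) ≡ 899^530 (mod 1061).
899^2 ≡ 780 (mod 1061)
899^4 ≡ 447 (mod 1061)
899^8 ≡ 341 (mod 1061)
899^16 ≡ 632 (mod 1061)
899^32 ≡ 488 (mod 1061)
899^64 ≡ 480 (mod 1061)
899^128 ≡ 163 (mod 1061)
899^256 ≡ 44 (mod 1061)
899^512 ≡ 875 (mod 1061)
899^530 = 899^(512+16+2) ≡ 1060 (mod 1061).
Result is 1060 ≡ −1, so (899/1061) = −1.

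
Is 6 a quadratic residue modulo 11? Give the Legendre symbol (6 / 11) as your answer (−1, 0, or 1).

-1

Euler's criterion: (6/11) ≡ 6^5 (mod 11).
6^2 ≡ 3 (mod 11)
6^4 ≡ 9 (mod 11)
6^5 = 6^(4+1) ≡ 10 (mod 11).
Result is 10 ≡ −1, so (6/11) = −1.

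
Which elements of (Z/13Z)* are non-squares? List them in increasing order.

Square k = 1,…,6 (k and 13−k give the same square):
1²=1, 2²=4, 3²=9, 4²≡3, 5²≡12, 6²≡10 (mod 13).
The residues are {1, 3, 4, 9, 10, 12}; the non-residues are the remaining 6 nonzero classes.

2,5,6,7,8,11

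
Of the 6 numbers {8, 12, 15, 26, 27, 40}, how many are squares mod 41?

2

(8/41) = +1 → QR.
(12/41) = -1 → non-residue.
(15/41) = -1 → non-residue.
(26/41) = -1 → non-residue.
(27/41) = -1 → non-residue.
(40/41) = +1 → QR.
Total quadratic residues among the 6: 2.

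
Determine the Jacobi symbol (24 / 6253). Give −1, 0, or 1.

-1

Pull out 2^3: since 6253 ≡ 5 (mod 8), (2/6253) = -1, so (2/6253)^3 = -1.
Reciprocity: 3 ≡ 3 and 6253 ≡ 1 (mod 4), so (3/6253) = +(6253/3).
Reduce top mod 3: now compute (1/3).
Reached (1/3) = 1. Collecting the sign flips along the way, the symbol is -1.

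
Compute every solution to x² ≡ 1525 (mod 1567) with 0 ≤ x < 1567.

599, 968

Since 1567 ≡ 3 (mod 4), a square root of 1525 is 1525^((1567+1)/4) = 1525^392 mod 1567.
Repeated squaring: 1525^2≡197, 1525^4≡1201, 1525^8≡761, 1525^16≡898, 1525^32≡966, 1525^64≡791, 1525^128≡448, 1525^256≡128 (mod 1567).
1525^392 = 1525^(256+128+8) ≡ 968 (mod 1567).
Check: 968² = 937024 ≡ 1525 (mod 1567). The two roots are 599 and 968.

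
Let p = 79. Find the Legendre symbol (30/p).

Pull out 2: since 79 ≡ 7 (mod 8), (2/79) = +1.
Reciprocity: 15 ≡ 3 and 79 ≡ 3 (mod 4), so (15/79) = −(79/15).
Reduce top mod 15: now compute (4/15).
Pull out 2^2: since 15 ≡ 7 (mod 8), (2/15) = +1, so (2/15)^2 = +1.
Reached (1/15) = 1. Collecting the sign flips along the way, the symbol is -1.

-1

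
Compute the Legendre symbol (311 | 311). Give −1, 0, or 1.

0

First reduce: 311 ≡ 0 (mod 311).
Top reduces to 0: gcd > 1, so the symbol is 0.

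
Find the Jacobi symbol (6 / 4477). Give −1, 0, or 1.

-1

Pull out 2: since 4477 ≡ 5 (mod 8), (2/4477) = -1.
Reciprocity: 3 ≡ 3 and 4477 ≡ 1 (mod 4), so (3/4477) = +(4477/3).
Reduce top mod 3: now compute (1/3).
Reached (1/3) = 1. Collecting the sign flips along the way, the symbol is -1.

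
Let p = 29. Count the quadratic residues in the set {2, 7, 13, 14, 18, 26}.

(2/29) = -1 → non-residue.
(7/29) = +1 → QR.
(13/29) = +1 → QR.
(14/29) = -1 → non-residue.
(18/29) = -1 → non-residue.
(26/29) = -1 → non-residue.
Total quadratic residues among the 6: 2.

2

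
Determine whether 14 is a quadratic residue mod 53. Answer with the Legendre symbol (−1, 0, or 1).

Euler's criterion: (14/53) ≡ 14^26 (mod 53).
14^2 ≡ 37 (mod 53)
14^4 ≡ 44 (mod 53)
14^8 ≡ 28 (mod 53)
14^16 ≡ 42 (mod 53)
14^26 = 14^(16+8+2) ≡ 52 (mod 53).
Result is 52 ≡ −1, so (14/53) = −1.

-1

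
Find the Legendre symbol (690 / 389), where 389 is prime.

First reduce: 690 ≡ 301 (mod 389).
Reciprocity: 301 ≡ 1 and 389 ≡ 1 (mod 4), so (301/389) = +(389/301).
Reduce top mod 301: now compute (88/301).
Pull out 2^3: since 301 ≡ 5 (mod 8), (2/301) = -1, so (2/301)^3 = -1.
Reciprocity: 11 ≡ 3 and 301 ≡ 1 (mod 4), so (11/301) = +(301/11).
Reduce top mod 11: now compute (4/11).
Pull out 2^2: since 11 ≡ 3 (mod 8), (2/11) = -1, so (2/11)^2 = +1.
Reached (1/11) = 1. Collecting the sign flips along the way, the symbol is -1.

-1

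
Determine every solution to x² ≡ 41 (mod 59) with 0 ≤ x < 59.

10, 49

Since 59 ≡ 3 (mod 4), a square root of 41 is 41^((59+1)/4) = 41^15 mod 59.
Repeated squaring: 41^2≡29, 41^4≡15, 41^8≡48 (mod 59).
41^15 = 41^(8+4+2+1) ≡ 49 (mod 59).
Check: 49² = 2401 ≡ 41 (mod 59). The two roots are 10 and 49.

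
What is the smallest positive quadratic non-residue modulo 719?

(2/719) = +1, so 2 is a residue.
(3/719) = +1, so 3 is a residue.
(4/719) = +1, so 4 is a residue.
(5/719) = +1, so 5 is a residue.
(6/719) = +1, so 6 is a residue.
(7/719) = +1, so 7 is a residue.
(8/719) = +1, so 8 is a residue.
(9/719) = +1, so 9 is a residue.
(10/719) = +1, so 10 is a residue.
(11/719) = −1, so 11 is the smallest positive non-residue mod 719.

11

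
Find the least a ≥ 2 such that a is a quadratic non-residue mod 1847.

5

(2/1847) = +1, so 2 is a residue.
(3/1847) = +1, so 3 is a residue.
(4/1847) = +1, so 4 is a residue.
(5/1847) = −1, so 5 is the smallest positive non-residue mod 1847.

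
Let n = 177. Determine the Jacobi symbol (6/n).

Pull out 2: since 177 ≡ 1 (mod 8), (2/177) = +1.
Reciprocity: 3 ≡ 3 and 177 ≡ 1 (mod 4), so (3/177) = +(177/3).
Reduce top mod 3: now compute (0/3).
Top reduces to 0: gcd > 1, so the symbol is 0.

0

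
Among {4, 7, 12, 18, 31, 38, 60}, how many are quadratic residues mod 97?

4

(4/97) = +1 → QR.
(7/97) = -1 → non-residue.
(12/97) = +1 → QR.
(18/97) = +1 → QR.
(31/97) = +1 → QR.
(38/97) = -1 → non-residue.
(60/97) = -1 → non-residue.
Total quadratic residues among the 7: 4.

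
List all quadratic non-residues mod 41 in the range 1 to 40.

Square k = 1,…,20 (k and 41−k give the same square):
1²=1, 2²=4, 3²=9, 4²=16, 5²=25, 6²=36, 7²≡8, 8²≡23, 9²≡40, 10²≡18, 11²≡39, 12²≡21, 13²≡5, 14²≡32, 15²≡20, 16²≡10, 17²≡2, 18²≡37, 19²≡33, 20²≡31 (mod 41).
The residues are {1, 2, 4, 5, 8, 9, 10, 16, 18, 20, 21, 23, 25, 31, 32, 33, 36, 37, 39, 40}; the non-residues are the remaining 20 nonzero classes.

3 6 7 11 12 13 14 15 17 19 22 24 26 27 28 29 30 34 35 38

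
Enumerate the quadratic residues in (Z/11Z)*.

1 3 4 5 9

Square k = 1,…,5 (k and 11−k give the same square):
1²=1, 2²=4, 3²=9, 4²≡5, 5²≡3 (mod 11).
So the quadratic residues mod 11 are {1, 3, 4, 5, 9}.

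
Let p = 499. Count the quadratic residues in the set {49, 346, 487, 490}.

(49/499) = +1 → QR.
(346/499) = +1 → QR.
(487/499) = +1 → QR.
(490/499) = -1 → non-residue.
Total quadratic residues among the 4: 3.

3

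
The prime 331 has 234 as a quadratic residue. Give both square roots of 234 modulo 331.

123, 208

Since 331 ≡ 3 (mod 4), a square root of 234 is 234^((331+1)/4) = 234^83 mod 331.
Repeated squaring: 234^2≡141, 234^4≡21, 234^8≡110, 234^16≡184, 234^32≡94, 234^64≡230 (mod 331).
234^83 = 234^(64+16+2+1) ≡ 123 (mod 331).
Check: 123² = 15129 ≡ 234 (mod 331). The two roots are 123 and 208.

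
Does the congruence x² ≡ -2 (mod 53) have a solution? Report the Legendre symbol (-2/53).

First reduce: -2 ≡ 51 (mod 53).
Reciprocity: 51 ≡ 3 and 53 ≡ 1 (mod 4), so (51/53) = +(53/51).
Reduce top mod 51: now compute (2/51).
Pull out 2: since 51 ≡ 3 (mod 8), (2/51) = -1.
Reached (1/51) = 1. Collecting the sign flips along the way, the symbol is -1.

-1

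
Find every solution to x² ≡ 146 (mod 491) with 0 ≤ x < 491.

Since 491 ≡ 3 (mod 4), a square root of 146 is 146^((491+1)/4) = 146^123 mod 491.
Repeated squaring: 146^2≡203, 146^4≡456, 146^8≡243, 146^16≡129, 146^32≡438, 146^64≡354 (mod 491).
146^123 = 146^(64+32+16+8+2+1) ≡ 51 (mod 491).
Check: 51² = 2601 ≡ 146 (mod 491). The two roots are 51 and 440.

51, 440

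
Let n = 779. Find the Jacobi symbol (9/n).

Reciprocity: 9 ≡ 1 and 779 ≡ 3 (mod 4), so (9/779) = +(779/9).
Reduce top mod 9: now compute (5/9).
Reciprocity: 5 ≡ 1 and 9 ≡ 1 (mod 4), so (5/9) = +(9/5).
Reduce top mod 5: now compute (4/5).
Pull out 2^2: since 5 ≡ 5 (mod 8), (2/5) = -1, so (2/5)^2 = +1.
Reached (1/5) = 1. Collecting the sign flips along the way, the symbol is +1.

1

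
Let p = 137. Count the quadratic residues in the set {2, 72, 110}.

(2/137) = +1 → QR.
(72/137) = +1 → QR.
(110/137) = -1 → non-residue.
Total quadratic residues among the 3: 2.

2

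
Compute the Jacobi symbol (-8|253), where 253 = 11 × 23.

-1

First reduce: -8 ≡ 245 (mod 253).
Reciprocity: 245 ≡ 1 and 253 ≡ 1 (mod 4), so (245/253) = +(253/245).
Reduce top mod 245: now compute (8/245).
Pull out 2^3: since 245 ≡ 5 (mod 8), (2/245) = -1, so (2/245)^3 = -1.
Reached (1/245) = 1. Collecting the sign flips along the way, the symbol is -1.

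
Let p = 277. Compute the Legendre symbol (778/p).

First reduce: 778 ≡ 224 (mod 277).
Pull out 2^5: since 277 ≡ 5 (mod 8), (2/277) = -1, so (2/277)^5 = -1.
Reciprocity: 7 ≡ 3 and 277 ≡ 1 (mod 4), so (7/277) = +(277/7).
Reduce top mod 7: now compute (4/7).
Pull out 2^2: since 7 ≡ 7 (mod 8), (2/7) = +1, so (2/7)^2 = +1.
Reached (1/7) = 1. Collecting the sign flips along the way, the symbol is -1.

-1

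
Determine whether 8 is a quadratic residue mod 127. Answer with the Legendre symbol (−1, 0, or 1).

1

Euler's criterion: (8/127) ≡ 8^63 (mod 127).
8^2 ≡ 64 (mod 127)
8^4 ≡ 32 (mod 127)
8^8 ≡ 8 (mod 127)
8^16 ≡ 64 (mod 127)
8^32 ≡ 32 (mod 127)
8^63 = 8^(32+16+8+4+2+1) ≡ 1 (mod 127).
Result is 1, so (8/127) = 1.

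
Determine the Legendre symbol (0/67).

Top reduces to 0: gcd > 1, so the symbol is 0.

0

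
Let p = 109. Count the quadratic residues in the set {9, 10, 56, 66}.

(9/109) = +1 → QR.
(10/109) = -1 → non-residue.
(56/109) = -1 → non-residue.
(66/109) = +1 → QR.
Total quadratic residues among the 4: 2.

2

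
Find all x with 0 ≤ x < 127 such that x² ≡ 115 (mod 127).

49, 78

Since 127 ≡ 3 (mod 4), a square root of 115 is 115^((127+1)/4) = 115^32 mod 127.
Repeated squaring: 115^2≡17, 115^4≡35, 115^8≡82, 115^16≡120, 115^32≡49 (mod 127).
115^32 = 115^(32) ≡ 49 (mod 127).
Check: 49² = 2401 ≡ 115 (mod 127). The two roots are 49 and 78.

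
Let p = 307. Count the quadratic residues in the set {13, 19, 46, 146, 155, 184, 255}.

(13/307) = -1 → non-residue.
(19/307) = +1 → QR.
(46/307) = +1 → QR.
(146/307) = +1 → QR.
(155/307) = +1 → QR.
(184/307) = +1 → QR.
(255/307) = +1 → QR.
Total quadratic residues among the 7: 6.

6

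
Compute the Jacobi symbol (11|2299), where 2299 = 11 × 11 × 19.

0

Reciprocity: 11 ≡ 3 and 2299 ≡ 3 (mod 4), so (11/2299) = −(2299/11).
Reduce top mod 11: now compute (0/11).
Top reduces to 0: gcd > 1, so the symbol is 0.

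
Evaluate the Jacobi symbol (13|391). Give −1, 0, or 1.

Reciprocity: 13 ≡ 1 and 391 ≡ 3 (mod 4), so (13/391) = +(391/13).
Reduce top mod 13: now compute (1/13).
Reached (1/13) = 1. Collecting the sign flips along the way, the symbol is +1.

1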